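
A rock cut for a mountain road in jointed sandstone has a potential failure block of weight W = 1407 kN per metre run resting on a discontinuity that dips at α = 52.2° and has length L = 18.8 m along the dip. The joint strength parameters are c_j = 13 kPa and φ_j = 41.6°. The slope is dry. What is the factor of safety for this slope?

Resolving the block weight along and normal to the plane and applying the Mohr–Coulomb strength on the joint:
N' = W cosα = 1407·cos52.2° = 862.4 kN/m
Driving force T = W sinα = 1407·sin52.2° = 1111.7 kN/m
Resisting force R = c_j·L + N'·tanφ_j = 13·18.8 + 862.4·tan41.6° = 244.4 + 765.6 = 1010.0 kN/m
FS = R / T = 1010.0 / 1111.7 = 0.909

FS = 0.91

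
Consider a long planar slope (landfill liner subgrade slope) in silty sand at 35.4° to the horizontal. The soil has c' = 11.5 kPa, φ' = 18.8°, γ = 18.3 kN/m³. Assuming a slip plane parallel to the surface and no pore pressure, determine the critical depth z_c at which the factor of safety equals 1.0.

z_c = 2.55 m

Setting FS = 1.00 in FS = [c' + γz cos²β tanφ'] / [γz sinβ cosβ] and solving for z:
z = c' / [γ cosβ (FS·sinβ − cosβ·tanφ')]
  = 11.5 / [18.3·cos35.4°·(1.00·sin35.4° − cos35.4°·tan18.8°)]
  = 11.5 / [18.3·0.8151·(1.00·0.5793 − 0.8151·0.3404)]
  = 11.5 / 4.5017 = 2.555 m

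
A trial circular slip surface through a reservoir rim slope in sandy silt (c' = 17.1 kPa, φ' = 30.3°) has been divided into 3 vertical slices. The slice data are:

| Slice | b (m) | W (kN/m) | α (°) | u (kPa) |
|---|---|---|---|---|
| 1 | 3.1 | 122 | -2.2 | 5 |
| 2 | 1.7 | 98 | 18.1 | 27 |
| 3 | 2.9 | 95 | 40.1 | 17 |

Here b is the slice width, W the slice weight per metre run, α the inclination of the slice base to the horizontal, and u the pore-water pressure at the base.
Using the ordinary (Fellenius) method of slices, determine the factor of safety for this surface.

Ordinary method of slices: FS = Σ[c'·Δl_i + (W_i cosα_i − u_i·Δl_i)·tanφ'] / Σ W_i sinα_i, with Δl_i = b_i / cosα_i.
Slice 1: Δl = 3.1/cos(-2.2°) = 3.102 m; N'_1 = 122·cos(-2.2°) − 5·3.102 = 106.4; c'Δl = 53.05; W sinα = -4.7
Slice 2: Δl = 1.7/cos18.1° = 1.789 m; N'_2 = 98·cos18.1° − 27·1.789 = 44.9; c'Δl = 30.58; W sinα = 30.4
Slice 3: Δl = 2.9/cos40.1° = 3.791 m; N'_3 = 95·cos40.1° − 17·3.791 = 8.2; c'Δl = 64.83; W sinα = 61.2
Σc'Δl = 148.5 kN/m; ΣN' = 159.5 kN/m; ΣW sinα = 87.0 kN/m
Resisting = 148.5 + 159.5·tan30.3° = 148.5 + 93.2 = 241.7 kN/m
FS = 241.7 / 87.0 = 2.779

FS = 2.78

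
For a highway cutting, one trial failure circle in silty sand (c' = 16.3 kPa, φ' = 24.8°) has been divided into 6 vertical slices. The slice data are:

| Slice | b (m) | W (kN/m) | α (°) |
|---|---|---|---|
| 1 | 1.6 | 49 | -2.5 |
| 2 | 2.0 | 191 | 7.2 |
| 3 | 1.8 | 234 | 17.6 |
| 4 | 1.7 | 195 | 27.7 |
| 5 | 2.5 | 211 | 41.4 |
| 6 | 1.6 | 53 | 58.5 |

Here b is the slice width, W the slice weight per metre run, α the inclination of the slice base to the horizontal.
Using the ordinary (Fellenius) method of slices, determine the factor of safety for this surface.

FS = 1.64

Ordinary method of slices: FS = Σ[c'·Δl_i + (W_i cosα_i)·tanφ'] / Σ W_i sinα_i, with Δl_i = b_i / cosα_i.
Slice 1: Δl = 1.6/cos(-2.5°) = 1.602 m; N'_1 = 49·cos(-2.5°) = 49.0; c'Δl = 26.10; W sinα = -2.1
Slice 2: Δl = 2.0/cos7.2° = 2.016 m; N'_2 = 191·cos7.2° = 189.5; c'Δl = 32.86; W sinα = 23.9
Slice 3: Δl = 1.8/cos17.6° = 1.888 m; N'_3 = 234·cos17.6° = 223.0; c'Δl = 30.78; W sinα = 70.8
Slice 4: Δl = 1.7/cos27.7° = 1.920 m; N'_4 = 195·cos27.7° = 172.7; c'Δl = 31.30; W sinα = 90.6
Slice 5: Δl = 2.5/cos41.4° = 3.333 m; N'_5 = 211·cos41.4° = 158.3; c'Δl = 54.33; W sinα = 139.5
Slice 6: Δl = 1.6/cos58.5° = 3.062 m; N'_6 = 53·cos58.5° = 27.7; c'Δl = 49.91; W sinα = 45.2
Σc'Δl = 225.3 kN/m; ΣN' = 820.1 kN/m; ΣW sinα = 367.9 kN/m
Resisting = 225.3 + 820.1·tan24.8° = 225.3 + 378.9 = 604.2 kN/m
FS = 604.2 / 367.9 = 1.642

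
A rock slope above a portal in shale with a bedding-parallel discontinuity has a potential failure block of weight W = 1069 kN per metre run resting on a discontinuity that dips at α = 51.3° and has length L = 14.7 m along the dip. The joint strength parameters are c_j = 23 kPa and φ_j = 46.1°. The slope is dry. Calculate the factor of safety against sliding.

FS = 1.24

Resolving the block weight along and normal to the plane and applying the Mohr–Coulomb strength on the joint:
N' = W cosα = 1069·cos51.3° = 668.4 kN/m
Driving force T = W sinα = 1069·sin51.3° = 834.3 kN/m
Resisting force R = c_j·L + N'·tanφ_j = 23·14.7 + 668.4·tan46.1° = 338.1 + 694.6 = 1032.7 kN/m
FS = R / T = 1032.7 / 834.3 = 1.238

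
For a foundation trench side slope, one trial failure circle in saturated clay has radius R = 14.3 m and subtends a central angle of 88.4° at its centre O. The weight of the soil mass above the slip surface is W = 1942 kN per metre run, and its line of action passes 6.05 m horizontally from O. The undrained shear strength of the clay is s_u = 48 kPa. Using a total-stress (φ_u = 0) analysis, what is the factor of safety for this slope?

FS = 1.29

Taking moments about the centre O, the resisting moment is provided by the undrained shear strength acting along the arc:
Arc length L_a = R·θ = 14.3·(88.4°·π/180) = 14.3·1.5429 = 22.06 m
M_R = s_u·L_a·R = 48·22.06·14.3 = 15144.1 kN·m/m
M_D = W·d = 1942·6.05 = 11749.1 kN·m/m
FS = M_R / M_D = 15144.1 / 11749.1 = 1.289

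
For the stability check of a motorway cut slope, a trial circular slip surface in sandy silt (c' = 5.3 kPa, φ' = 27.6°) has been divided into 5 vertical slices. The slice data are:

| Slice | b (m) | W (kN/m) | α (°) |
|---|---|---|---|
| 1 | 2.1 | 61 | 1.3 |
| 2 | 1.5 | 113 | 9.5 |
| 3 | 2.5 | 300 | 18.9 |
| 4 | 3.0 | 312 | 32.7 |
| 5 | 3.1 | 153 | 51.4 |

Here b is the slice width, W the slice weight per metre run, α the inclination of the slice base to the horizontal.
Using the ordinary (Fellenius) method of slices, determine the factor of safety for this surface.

Ordinary method of slices: FS = Σ[c'·Δl_i + (W_i cosα_i)·tanφ'] / Σ W_i sinα_i, with Δl_i = b_i / cosα_i.
Slice 1: Δl = 2.1/cos1.3° = 2.101 m; N'_1 = 61·cos1.3° = 61.0; c'Δl = 11.13; W sinα = 1.4
Slice 2: Δl = 1.5/cos9.5° = 1.521 m; N'_2 = 113·cos9.5° = 111.5; c'Δl = 8.06; W sinα = 18.7
Slice 3: Δl = 2.5/cos18.9° = 2.642 m; N'_3 = 300·cos18.9° = 283.8; c'Δl = 14.01; W sinα = 97.2
Slice 4: Δl = 3.0/cos32.7° = 3.565 m; N'_4 = 312·cos32.7° = 262.6; c'Δl = 18.89; W sinα = 168.6
Slice 5: Δl = 3.1/cos51.4° = 4.969 m; N'_5 = 153·cos51.4° = 95.5; c'Δl = 26.34; W sinα = 119.6
Σc'Δl = 78.4 kN/m; ΣN' = 814.3 kN/m; ΣW sinα = 405.3 kN/m
Resisting = 78.4 + 814.3·tan27.6° = 78.4 + 425.7 = 504.1 kN/m
FS = 504.1 / 405.3 = 1.244

FS = 1.24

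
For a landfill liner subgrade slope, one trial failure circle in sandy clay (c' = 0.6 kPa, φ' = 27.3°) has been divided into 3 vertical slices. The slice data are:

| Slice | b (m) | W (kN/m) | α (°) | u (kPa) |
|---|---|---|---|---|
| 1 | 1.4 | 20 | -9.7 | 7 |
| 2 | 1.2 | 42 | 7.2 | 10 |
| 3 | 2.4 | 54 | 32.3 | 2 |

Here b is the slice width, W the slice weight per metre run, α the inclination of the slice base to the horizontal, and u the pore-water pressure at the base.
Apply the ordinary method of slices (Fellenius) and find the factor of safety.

FS = 1.44

Ordinary method of slices: FS = Σ[c'·Δl_i + (W_i cosα_i − u_i·Δl_i)·tanφ'] / Σ W_i sinα_i, with Δl_i = b_i / cosα_i.
Slice 1: Δl = 1.4/cos(-9.7°) = 1.420 m; N'_1 = 20·cos(-9.7°) − 7·1.420 = 9.8; c'Δl = 0.85; W sinα = -3.4
Slice 2: Δl = 1.2/cos7.2° = 1.210 m; N'_2 = 42·cos7.2° − 10·1.210 = 29.6; c'Δl = 0.73; W sinα = 5.3
Slice 3: Δl = 2.4/cos32.3° = 2.839 m; N'_3 = 54·cos32.3° − 2·2.839 = 40.0; c'Δl = 1.70; W sinα = 28.9
Σc'Δl = 3.3 kN/m; ΣN' = 79.3 kN/m; ΣW sinα = 30.7 kN/m
Resisting = 3.3 + 79.3·tan27.3° = 3.3 + 40.9 = 44.2 kN/m
FS = 44.2 / 30.7 = 1.438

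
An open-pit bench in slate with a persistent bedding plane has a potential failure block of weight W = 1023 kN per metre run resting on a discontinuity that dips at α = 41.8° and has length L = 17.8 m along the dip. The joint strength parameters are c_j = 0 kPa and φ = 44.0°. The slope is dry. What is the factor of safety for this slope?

FS = 1.08

Resolving the block weight along and normal to the plane and applying the Mohr–Coulomb strength on the joint:
N' = W cosα = 1023·cos41.8° = 762.6 kN/m
Driving force T = W sinα = 1023·sin41.8° = 681.9 kN/m
Resisting force R = c_j·L + N'·tanφ = 0·17.8 + 762.6·tan44.0° = 0.0 + 736.5 = 736.5 kN/m
FS = R / T = 736.5 / 681.9 = 1.080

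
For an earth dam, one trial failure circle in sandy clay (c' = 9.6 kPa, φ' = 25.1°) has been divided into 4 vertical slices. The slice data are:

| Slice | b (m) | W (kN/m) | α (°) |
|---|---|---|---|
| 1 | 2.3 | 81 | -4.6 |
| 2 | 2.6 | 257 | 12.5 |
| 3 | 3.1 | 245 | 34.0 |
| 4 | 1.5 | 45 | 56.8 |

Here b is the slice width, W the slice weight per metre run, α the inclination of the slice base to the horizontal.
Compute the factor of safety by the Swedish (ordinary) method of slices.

Ordinary method of slices: FS = Σ[c'·Δl_i + (W_i cosα_i)·tanφ'] / Σ W_i sinα_i, with Δl_i = b_i / cosα_i.
Slice 1: Δl = 2.3/cos(-4.6°) = 2.307 m; N'_1 = 81·cos(-4.6°) = 80.7; c'Δl = 22.15; W sinα = -6.5
Slice 2: Δl = 2.6/cos12.5° = 2.663 m; N'_2 = 257·cos12.5° = 250.9; c'Δl = 25.57; W sinα = 55.6
Slice 3: Δl = 3.1/cos34.0° = 3.739 m; N'_3 = 245·cos34.0° = 203.1; c'Δl = 35.90; W sinα = 137.0
Slice 4: Δl = 1.5/cos56.8° = 2.739 m; N'_4 = 45·cos56.8° = 24.6; c'Δl = 26.30; W sinα = 37.7
Σc'Δl = 109.9 kN/m; ΣN' = 559.4 kN/m; ΣW sinα = 223.8 kN/m
Resisting = 109.9 + 559.4·tan25.1° = 109.9 + 262.0 = 372.0 kN/m
FS = 372.0 / 223.8 = 1.662

FS = 1.66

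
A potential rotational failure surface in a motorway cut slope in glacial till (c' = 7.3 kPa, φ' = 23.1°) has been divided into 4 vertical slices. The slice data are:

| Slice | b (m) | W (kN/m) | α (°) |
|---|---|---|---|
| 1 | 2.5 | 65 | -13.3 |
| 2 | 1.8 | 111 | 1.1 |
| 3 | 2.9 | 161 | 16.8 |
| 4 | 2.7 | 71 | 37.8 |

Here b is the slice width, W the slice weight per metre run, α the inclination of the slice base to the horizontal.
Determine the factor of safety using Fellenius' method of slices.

FS = 3.15

Ordinary method of slices: FS = Σ[c'·Δl_i + (W_i cosα_i)·tanφ'] / Σ W_i sinα_i, with Δl_i = b_i / cosα_i.
Slice 1: Δl = 2.5/cos(-13.3°) = 2.569 m; N'_1 = 65·cos(-13.3°) = 63.3; c'Δl = 18.75; W sinα = -15.0
Slice 2: Δl = 1.8/cos1.1° = 1.800 m; N'_2 = 111·cos1.1° = 111.0; c'Δl = 13.14; W sinα = 2.1
Slice 3: Δl = 2.9/cos16.8° = 3.029 m; N'_3 = 161·cos16.8° = 154.1; c'Δl = 22.11; W sinα = 46.5
Slice 4: Δl = 2.7/cos37.8° = 3.417 m; N'_4 = 71·cos37.8° = 56.1; c'Δl = 24.94; W sinα = 43.5
Σc'Δl = 79.0 kN/m; ΣN' = 384.5 kN/m; ΣW sinα = 77.2 kN/m
Resisting = 79.0 + 384.5·tan23.1° = 79.0 + 164.0 = 242.9 kN/m
FS = 242.9 / 77.2 = 3.146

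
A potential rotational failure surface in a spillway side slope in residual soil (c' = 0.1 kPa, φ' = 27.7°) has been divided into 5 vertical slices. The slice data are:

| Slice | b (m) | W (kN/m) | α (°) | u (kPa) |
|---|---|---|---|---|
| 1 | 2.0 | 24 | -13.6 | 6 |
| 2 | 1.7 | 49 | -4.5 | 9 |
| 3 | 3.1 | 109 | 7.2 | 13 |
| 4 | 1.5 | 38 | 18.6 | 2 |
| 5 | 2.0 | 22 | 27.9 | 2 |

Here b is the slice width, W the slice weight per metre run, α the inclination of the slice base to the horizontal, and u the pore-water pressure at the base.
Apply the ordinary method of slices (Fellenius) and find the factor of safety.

FS = 3.20

Ordinary method of slices: FS = Σ[c'·Δl_i + (W_i cosα_i − u_i·Δl_i)·tanφ'] / Σ W_i sinα_i, with Δl_i = b_i / cosα_i.
Slice 1: Δl = 2.0/cos(-13.6°) = 2.058 m; N'_1 = 24·cos(-13.6°) − 6·2.058 = 11.0; c'Δl = 0.21; W sinα = -5.6
Slice 2: Δl = 1.7/cos(-4.5°) = 1.705 m; N'_2 = 49·cos(-4.5°) − 9·1.705 = 33.5; c'Δl = 0.17; W sinα = -3.8
Slice 3: Δl = 3.1/cos7.2° = 3.125 m; N'_3 = 109·cos7.2° − 13·3.125 = 67.5; c'Δl = 0.31; W sinα = 13.7
Slice 4: Δl = 1.5/cos18.6° = 1.583 m; N'_4 = 38·cos18.6° − 2·1.583 = 32.8; c'Δl = 0.16; W sinα = 12.1
Slice 5: Δl = 2.0/cos27.9° = 2.263 m; N'_5 = 22·cos27.9° − 2·2.263 = 14.9; c'Δl = 0.23; W sinα = 10.3
Σc'Δl = 1.1 kN/m; ΣN' = 159.8 kN/m; ΣW sinα = 26.6 kN/m
Resisting = 1.1 + 159.8·tan27.7° = 1.1 + 83.9 = 85.0 kN/m
FS = 85.0 / 26.6 = 3.195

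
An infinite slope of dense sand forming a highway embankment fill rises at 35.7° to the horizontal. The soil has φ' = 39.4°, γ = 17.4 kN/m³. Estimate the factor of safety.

For a dry cohesionless infinite slope the factor of safety is FS = tanφ' / tanβ.
FS = tan39.4° / tan35.7° = 0.8214 / 0.7186 = 1.143

FS = 1.14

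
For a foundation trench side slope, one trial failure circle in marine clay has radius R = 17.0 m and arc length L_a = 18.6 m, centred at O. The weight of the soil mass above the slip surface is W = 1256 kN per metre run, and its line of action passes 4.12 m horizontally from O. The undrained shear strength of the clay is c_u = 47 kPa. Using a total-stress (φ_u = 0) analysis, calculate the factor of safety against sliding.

FS = 2.87

Taking moments about the centre O, the resisting moment is provided by the undrained shear strength acting along the arc:
M_R = c_u·L_a·R = 47·18.60·17.0 = 14861.4 kN·m/m
M_D = W·d = 1256·4.12 = 5174.7 kN·m/m
FS = M_R / M_D = 14861.4 / 5174.7 = 2.872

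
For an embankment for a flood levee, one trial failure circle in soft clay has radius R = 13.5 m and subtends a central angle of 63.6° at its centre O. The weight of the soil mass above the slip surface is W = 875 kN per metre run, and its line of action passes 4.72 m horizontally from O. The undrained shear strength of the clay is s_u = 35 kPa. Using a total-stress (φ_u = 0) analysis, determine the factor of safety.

Taking moments about the centre O, the resisting moment is provided by the undrained shear strength acting along the arc:
Arc length L_a = R·θ = 13.5·(63.6°·π/180) = 13.5·1.1100 = 14.99 m
M_R = s_u·L_a·R = 35·14.99·13.5 = 7080.6 kN·m/m
M_D = W·d = 875·4.72 = 4130.0 kN·m/m
FS = M_R / M_D = 7080.6 / 4130.0 = 1.714

FS = 1.71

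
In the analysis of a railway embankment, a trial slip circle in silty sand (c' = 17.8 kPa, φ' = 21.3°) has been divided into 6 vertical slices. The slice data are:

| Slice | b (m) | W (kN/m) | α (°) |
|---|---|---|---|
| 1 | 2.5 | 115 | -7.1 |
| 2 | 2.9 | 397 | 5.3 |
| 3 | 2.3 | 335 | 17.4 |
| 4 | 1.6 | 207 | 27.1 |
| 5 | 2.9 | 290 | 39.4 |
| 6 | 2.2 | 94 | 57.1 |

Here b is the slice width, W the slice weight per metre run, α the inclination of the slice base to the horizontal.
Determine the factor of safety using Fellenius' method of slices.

FS = 1.69

Ordinary method of slices: FS = Σ[c'·Δl_i + (W_i cosα_i)·tanφ'] / Σ W_i sinα_i, with Δl_i = b_i / cosα_i.
Slice 1: Δl = 2.5/cos(-7.1°) = 2.519 m; N'_1 = 115·cos(-7.1°) = 114.1; c'Δl = 44.84; W sinα = -14.2
Slice 2: Δl = 2.9/cos5.3° = 2.912 m; N'_2 = 397·cos5.3° = 395.3; c'Δl = 51.84; W sinα = 36.7
Slice 3: Δl = 2.3/cos17.4° = 2.410 m; N'_3 = 335·cos17.4° = 319.7; c'Δl = 42.90; W sinα = 100.2
Slice 4: Δl = 1.6/cos27.1° = 1.797 m; N'_4 = 207·cos27.1° = 184.3; c'Δl = 31.99; W sinα = 94.3
Slice 5: Δl = 2.9/cos39.4° = 3.753 m; N'_5 = 290·cos39.4° = 224.1; c'Δl = 66.80; W sinα = 184.1
Slice 6: Δl = 2.2/cos57.1° = 4.050 m; N'_6 = 94·cos57.1° = 51.1; c'Δl = 72.09; W sinα = 78.9
Σc'Δl = 310.5 kN/m; ΣN' = 1288.5 kN/m; ΣW sinα = 479.9 kN/m
Resisting = 310.5 + 1288.5·tan21.3° = 310.5 + 502.4 = 812.8 kN/m
FS = 812.8 / 479.9 = 1.694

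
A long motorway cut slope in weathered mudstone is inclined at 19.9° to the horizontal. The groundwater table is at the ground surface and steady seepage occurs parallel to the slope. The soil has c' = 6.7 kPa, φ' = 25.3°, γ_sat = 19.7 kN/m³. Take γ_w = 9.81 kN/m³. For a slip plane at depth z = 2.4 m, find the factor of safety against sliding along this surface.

FS = 1.10

With seepage parallel to the slope and the water table at the surface, the effective normal stress on the slip plane uses the buoyant unit weight γ' = γ_sat − γ_w while the driving shear stress uses γ_sat:
FS = [c' + γ' z cos²β tanφ'] / [γ_sat z sinβ cosβ]
γ' = 19.7 − 9.81 = 9.89 kN/m³
Numerator = 6.7 + 9.89·2.4·cos²19.9°·tan25.3° = 6.7 + 9.89·2.4·0.8841·0.4727 = 16.620 kPa
Denominator = 19.7·2.4·sin19.9°·cos19.9° = 19.7·2.4·0.3404·0.9403 = 15.132 kPa
FS = 16.620 / 15.132 = 1.098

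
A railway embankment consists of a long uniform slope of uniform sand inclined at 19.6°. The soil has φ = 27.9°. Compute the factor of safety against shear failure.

For a dry cohesionless infinite slope the factor of safety is FS = tanφ / tanβ.
FS = tan27.9° / tan19.6° = 0.5295 / 0.3561 = 1.487

FS = 1.49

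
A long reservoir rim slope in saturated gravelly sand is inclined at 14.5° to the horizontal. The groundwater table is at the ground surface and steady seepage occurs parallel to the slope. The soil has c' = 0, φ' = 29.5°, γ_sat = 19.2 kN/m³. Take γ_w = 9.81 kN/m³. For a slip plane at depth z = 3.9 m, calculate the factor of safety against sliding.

FS = 1.07

With seepage parallel to the slope and the water table at the surface, the effective normal stress on the slip plane uses the buoyant unit weight γ' = γ_sat − γ_w while the driving shear stress uses γ_sat:
FS = [c' + γ' z cos²β tanφ'] / [γ_sat z sinβ cosβ]
(For c' = 0 this reduces to FS = (γ'/γ_sat)·tanφ'/tanβ.)
γ' = 19.2 − 9.81 = 9.39 kN/m³
Numerator = 0.0 + 9.39·3.9·cos²14.5°·tan29.5° = 0.0 + 9.39·3.9·0.9373·0.5658 = 19.420 kPa
Denominator = 19.2·3.9·sin14.5°·cos14.5° = 19.2·3.9·0.2504·0.9681 = 18.151 kPa
FS = 19.420 / 18.151 = 1.070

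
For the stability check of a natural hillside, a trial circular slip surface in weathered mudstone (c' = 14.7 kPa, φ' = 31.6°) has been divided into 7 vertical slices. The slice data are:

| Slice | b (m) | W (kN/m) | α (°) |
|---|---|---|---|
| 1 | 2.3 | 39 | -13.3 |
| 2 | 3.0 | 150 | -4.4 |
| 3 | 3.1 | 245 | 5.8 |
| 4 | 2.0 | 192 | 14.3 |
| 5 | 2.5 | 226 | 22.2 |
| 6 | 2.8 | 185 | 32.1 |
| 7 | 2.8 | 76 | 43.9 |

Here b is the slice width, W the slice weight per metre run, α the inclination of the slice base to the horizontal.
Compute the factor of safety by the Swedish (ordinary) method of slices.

FS = 3.26

Ordinary method of slices: FS = Σ[c'·Δl_i + (W_i cosα_i)·tanφ'] / Σ W_i sinα_i, with Δl_i = b_i / cosα_i.
Slice 1: Δl = 2.3/cos(-13.3°) = 2.363 m; N'_1 = 39·cos(-13.3°) = 38.0; c'Δl = 34.74; W sinα = -9.0
Slice 2: Δl = 3.0/cos(-4.4°) = 3.009 m; N'_2 = 150·cos(-4.4°) = 149.6; c'Δl = 44.23; W sinα = -11.5
Slice 3: Δl = 3.1/cos5.8° = 3.116 m; N'_3 = 245·cos5.8° = 243.7; c'Δl = 45.80; W sinα = 24.8
Slice 4: Δl = 2.0/cos14.3° = 2.064 m; N'_4 = 192·cos14.3° = 186.1; c'Δl = 30.34; W sinα = 47.4
Slice 5: Δl = 2.5/cos22.2° = 2.700 m; N'_5 = 226·cos22.2° = 209.2; c'Δl = 39.69; W sinα = 85.4
Slice 6: Δl = 2.8/cos32.1° = 3.305 m; N'_6 = 185·cos32.1° = 156.7; c'Δl = 48.59; W sinα = 98.3
Slice 7: Δl = 2.8/cos43.9° = 3.886 m; N'_7 = 76·cos43.9° = 54.8; c'Δl = 57.12; W sinα = 52.7
Σc'Δl = 300.5 kN/m; ΣN' = 1038.0 kN/m; ΣW sinα = 288.1 kN/m
Resisting = 300.5 + 1038.0·tan31.6° = 300.5 + 638.6 = 939.1 kN/m
FS = 939.1 / 288.1 = 3.260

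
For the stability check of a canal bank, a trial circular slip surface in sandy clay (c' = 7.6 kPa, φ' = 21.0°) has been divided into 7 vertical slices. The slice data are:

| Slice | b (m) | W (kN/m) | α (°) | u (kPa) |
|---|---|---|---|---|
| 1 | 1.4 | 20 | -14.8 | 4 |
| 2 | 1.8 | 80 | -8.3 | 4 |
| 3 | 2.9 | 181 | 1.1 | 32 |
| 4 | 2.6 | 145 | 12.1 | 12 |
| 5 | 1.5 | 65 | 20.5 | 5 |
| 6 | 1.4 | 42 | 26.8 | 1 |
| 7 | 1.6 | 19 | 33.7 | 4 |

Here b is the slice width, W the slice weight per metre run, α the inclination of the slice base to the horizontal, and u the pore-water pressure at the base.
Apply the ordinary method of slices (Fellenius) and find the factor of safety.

Ordinary method of slices: FS = Σ[c'·Δl_i + (W_i cosα_i − u_i·Δl_i)·tanφ'] / Σ W_i sinα_i, with Δl_i = b_i / cosα_i.
Slice 1: Δl = 1.4/cos(-14.8°) = 1.448 m; N'_1 = 20·cos(-14.8°) − 4·1.448 = 13.5; c'Δl = 11.01; W sinα = -5.1
Slice 2: Δl = 1.8/cos(-8.3°) = 1.819 m; N'_2 = 80·cos(-8.3°) − 4·1.819 = 71.9; c'Δl = 13.82; W sinα = -11.5
Slice 3: Δl = 2.9/cos1.1° = 2.901 m; N'_3 = 181·cos1.1° − 32·2.901 = 88.1; c'Δl = 22.04; W sinα = 3.5
Slice 4: Δl = 2.6/cos12.1° = 2.659 m; N'_4 = 145·cos12.1° − 12·2.659 = 109.9; c'Δl = 20.21; W sinα = 30.4
Slice 5: Δl = 1.5/cos20.5° = 1.601 m; N'_5 = 65·cos20.5° − 5·1.601 = 52.9; c'Δl = 12.17; W sinα = 22.8
Slice 6: Δl = 1.4/cos26.8° = 1.568 m; N'_6 = 42·cos26.8° − 1·1.568 = 35.9; c'Δl = 11.92; W sinα = 18.9
Slice 7: Δl = 1.6/cos33.7° = 1.923 m; N'_7 = 19·cos33.7° − 4·1.923 = 8.1; c'Δl = 14.62; W sinα = 10.5
Σc'Δl = 105.8 kN/m; ΣN' = 380.4 kN/m; ΣW sinα = 69.5 kN/m
Resisting = 105.8 + 380.4·tan21.0° = 105.8 + 146.0 = 251.8 kN/m
FS = 251.8 / 69.5 = 3.625

FS = 3.63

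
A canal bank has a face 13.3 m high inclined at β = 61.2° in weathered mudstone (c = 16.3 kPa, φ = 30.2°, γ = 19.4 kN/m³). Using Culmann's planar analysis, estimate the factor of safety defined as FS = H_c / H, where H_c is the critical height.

FS = 1.34

H_c = (4c/γ) · sinβ cosφ / [1 − cos(β − φ)]
    = (4·16.3/19.4) · sin61.2°·cos30.2° / [1 − cos31.0°]
    = 3.361 · 0.7574 / 0.1428 = 17.82 m
FS = H_c / H = 17.82 / 13.3 = 1.340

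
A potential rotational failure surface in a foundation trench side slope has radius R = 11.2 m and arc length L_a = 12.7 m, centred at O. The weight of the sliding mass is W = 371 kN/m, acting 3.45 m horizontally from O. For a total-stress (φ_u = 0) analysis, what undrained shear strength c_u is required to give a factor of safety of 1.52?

FS = c_u·L_a·R / (W·d), so c_u = FS·W·d / (L_a·R).
c_u = 1.52·371·3.45 / (12.70·11.2) = 1945.5 / 142.24 = 13.68 kPa

c_u = 13.7 kPa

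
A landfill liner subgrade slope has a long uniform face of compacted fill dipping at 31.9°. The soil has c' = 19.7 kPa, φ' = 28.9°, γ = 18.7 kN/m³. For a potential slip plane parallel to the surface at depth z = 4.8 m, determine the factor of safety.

For an infinite slope with a slip plane parallel to the surface (no pore pressure): FS = [c' + γz cos²β tanφ'] / [γz sinβ cosβ].
γz = 18.7·4.8 = 89.76 kN/m²
Numerator = 19.7 + 89.76·cos²31.9°·tan28.9° = 19.7 + 89.76·0.7208·0.5520 = 55.413 kPa
Denominator = 89.76·sin31.9°·cos31.9° = 89.76·0.5284·0.8490 = 40.269 kPa
FS = 55.413 / 40.269 = 1.376

FS = 1.38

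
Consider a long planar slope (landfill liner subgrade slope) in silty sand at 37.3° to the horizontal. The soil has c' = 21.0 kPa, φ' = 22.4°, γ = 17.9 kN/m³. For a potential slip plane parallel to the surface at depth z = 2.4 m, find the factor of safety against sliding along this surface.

FS = 1.56

For an infinite slope with a slip plane parallel to the surface (no pore pressure): FS = [c' + γz cos²β tanφ'] / [γz sinβ cosβ].
γz = 17.9·2.4 = 42.96 kN/m²
Numerator = 21.0 + 42.96·cos²37.3°·tan22.4° = 21.0 + 42.96·0.6328·0.4122 = 32.204 kPa
Denominator = 42.96·sin37.3°·cos37.3° = 42.96·0.6060·0.7955 = 20.709 kPa
FS = 32.204 / 20.709 = 1.555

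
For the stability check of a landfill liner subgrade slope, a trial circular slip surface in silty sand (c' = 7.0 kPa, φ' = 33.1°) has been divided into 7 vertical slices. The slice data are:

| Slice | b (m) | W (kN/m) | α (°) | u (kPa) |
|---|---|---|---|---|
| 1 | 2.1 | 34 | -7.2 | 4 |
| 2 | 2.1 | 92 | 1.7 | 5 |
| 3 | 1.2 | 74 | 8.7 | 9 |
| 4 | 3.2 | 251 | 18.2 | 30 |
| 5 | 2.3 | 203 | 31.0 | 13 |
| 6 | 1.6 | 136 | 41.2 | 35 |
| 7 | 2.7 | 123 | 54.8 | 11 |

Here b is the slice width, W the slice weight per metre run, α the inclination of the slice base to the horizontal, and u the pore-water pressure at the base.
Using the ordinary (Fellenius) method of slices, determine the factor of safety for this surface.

FS = 1.17

Ordinary method of slices: FS = Σ[c'·Δl_i + (W_i cosα_i − u_i·Δl_i)·tanφ'] / Σ W_i sinα_i, with Δl_i = b_i / cosα_i.
Slice 1: Δl = 2.1/cos(-7.2°) = 2.117 m; N'_1 = 34·cos(-7.2°) − 4·2.117 = 25.3; c'Δl = 14.82; W sinα = -4.3
Slice 2: Δl = 2.1/cos1.7° = 2.101 m; N'_2 = 92·cos1.7° − 5·2.101 = 81.5; c'Δl = 14.71; W sinα = 2.7
Slice 3: Δl = 1.2/cos8.7° = 1.214 m; N'_3 = 74·cos8.7° − 9·1.214 = 62.2; c'Δl = 8.50; W sinα = 11.2
Slice 4: Δl = 3.2/cos18.2° = 3.369 m; N'_4 = 251·cos18.2° − 30·3.369 = 137.4; c'Δl = 23.58; W sinα = 78.4
Slice 5: Δl = 2.3/cos31.0° = 2.683 m; N'_5 = 203·cos31.0° − 13·2.683 = 139.1; c'Δl = 18.78; W sinα = 104.6
Slice 6: Δl = 1.6/cos41.2° = 2.126 m; N'_6 = 136·cos41.2° − 35·2.126 = 27.9; c'Δl = 14.89; W sinα = 89.6
Slice 7: Δl = 2.7/cos54.8° = 4.684 m; N'_7 = 123·cos54.8° − 11·4.684 = 19.4; c'Δl = 32.79; W sinα = 100.5
Σc'Δl = 128.1 kN/m; ΣN' = 492.7 kN/m; ΣW sinα = 382.7 kN/m
Resisting = 128.1 + 492.7·tan33.1° = 128.1 + 321.2 = 449.3 kN/m
FS = 449.3 / 382.7 = 1.174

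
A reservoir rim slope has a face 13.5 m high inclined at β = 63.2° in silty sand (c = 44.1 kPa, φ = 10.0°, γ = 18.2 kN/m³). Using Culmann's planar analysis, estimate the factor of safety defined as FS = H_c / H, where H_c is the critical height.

FS = 1.57

H_c = (4c/γ) · sinβ cosφ / [1 − cos(β − φ)]
    = (4·44.1/18.2) · sin63.2°·cos10.0° / [1 − cos53.2°]
    = 9.692 · 0.8790 / 0.4010 = 21.25 m
FS = H_c / H = 21.25 / 13.5 = 1.574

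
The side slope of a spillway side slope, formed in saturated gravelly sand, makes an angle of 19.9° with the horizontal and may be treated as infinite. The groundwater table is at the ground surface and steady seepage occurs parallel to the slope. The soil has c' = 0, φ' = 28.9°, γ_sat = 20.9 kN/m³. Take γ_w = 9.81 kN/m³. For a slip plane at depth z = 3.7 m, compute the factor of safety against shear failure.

FS = 0.81

With seepage parallel to the slope and the water table at the surface, the effective normal stress on the slip plane uses the buoyant unit weight γ' = γ_sat − γ_w while the driving shear stress uses γ_sat:
FS = [c' + γ' z cos²β tanφ'] / [γ_sat z sinβ cosβ]
(For c' = 0 this reduces to FS = (γ'/γ_sat)·tanφ'/tanβ.)
γ' = 20.9 − 9.81 = 11.09 kN/m³
Numerator = 0.0 + 11.09·3.7·cos²19.9°·tan28.9° = 0.0 + 11.09·3.7·0.8841·0.5520 = 20.027 kPa
Denominator = 20.9·3.7·sin19.9°·cos19.9° = 20.9·3.7·0.3404·0.9403 = 24.750 kPa
FS = 20.027 / 24.750 = 0.809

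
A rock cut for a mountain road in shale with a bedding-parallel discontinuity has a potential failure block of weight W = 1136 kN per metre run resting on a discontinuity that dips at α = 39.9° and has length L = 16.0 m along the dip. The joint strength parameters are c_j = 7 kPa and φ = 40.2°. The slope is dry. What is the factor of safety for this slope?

FS = 1.16

Resolving the block weight along and normal to the plane and applying the Mohr–Coulomb strength on the joint:
N' = W cosα = 1136·cos39.9° = 871.5 kN/m
Driving force T = W sinα = 1136·sin39.9° = 728.7 kN/m
Resisting force R = c_j·L + N'·tanφ = 7·16.0 + 871.5·tan40.2° = 112.0 + 736.5 = 848.5 kN/m
FS = R / T = 848.5 / 728.7 = 1.164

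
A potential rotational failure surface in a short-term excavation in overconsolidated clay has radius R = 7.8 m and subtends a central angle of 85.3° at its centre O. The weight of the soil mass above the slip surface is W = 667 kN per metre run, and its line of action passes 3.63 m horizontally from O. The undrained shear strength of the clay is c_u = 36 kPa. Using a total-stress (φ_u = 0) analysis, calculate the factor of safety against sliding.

Taking moments about the centre O, the resisting moment is provided by the undrained shear strength acting along the arc:
Arc length L_a = R·θ = 7.8·(85.3°·π/180) = 7.8·1.4888 = 11.61 m
M_R = c_u·L_a·R = 36·11.61·7.8 = 3260.8 kN·m/m
M_D = W·d = 667·3.63 = 2421.2 kN·m/m
FS = M_R / M_D = 3260.8 / 2421.2 = 1.347

FS = 1.35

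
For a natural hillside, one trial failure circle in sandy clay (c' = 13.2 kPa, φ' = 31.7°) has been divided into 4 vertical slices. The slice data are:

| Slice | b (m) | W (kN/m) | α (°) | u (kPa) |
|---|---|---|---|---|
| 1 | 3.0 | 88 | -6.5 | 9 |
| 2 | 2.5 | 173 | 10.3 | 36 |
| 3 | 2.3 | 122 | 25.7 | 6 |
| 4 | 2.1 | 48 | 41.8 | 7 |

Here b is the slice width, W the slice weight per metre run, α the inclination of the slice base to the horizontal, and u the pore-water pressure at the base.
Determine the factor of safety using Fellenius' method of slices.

Ordinary method of slices: FS = Σ[c'·Δl_i + (W_i cosα_i − u_i·Δl_i)·tanφ'] / Σ W_i sinα_i, with Δl_i = b_i / cosα_i.
Slice 1: Δl = 3.0/cos(-6.5°) = 3.019 m; N'_1 = 88·cos(-6.5°) − 9·3.019 = 60.3; c'Δl = 39.86; W sinα = -10.0
Slice 2: Δl = 2.5/cos10.3° = 2.541 m; N'_2 = 173·cos10.3° − 36·2.541 = 78.7; c'Δl = 33.54; W sinα = 30.9
Slice 3: Δl = 2.3/cos25.7° = 2.553 m; N'_3 = 122·cos25.7° − 6·2.553 = 94.6; c'Δl = 33.69; W sinα = 52.9
Slice 4: Δl = 2.1/cos41.8° = 2.817 m; N'_4 = 48·cos41.8° − 7·2.817 = 16.1; c'Δl = 37.18; W sinα = 32.0
Σc'Δl = 144.3 kN/m; ΣN' = 249.7 kN/m; ΣW sinα = 105.9 kN/m
Resisting = 144.3 + 249.7·tan31.7° = 144.3 + 154.2 = 298.5 kN/m
FS = 298.5 / 105.9 = 2.819

FS = 2.82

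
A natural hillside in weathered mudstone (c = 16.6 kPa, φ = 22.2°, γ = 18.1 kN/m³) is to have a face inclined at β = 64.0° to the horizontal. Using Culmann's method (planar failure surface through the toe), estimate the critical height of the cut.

Culmann's analysis gives the critical failure plane at α_cr = (β + φ)/2 = (64.0 + 22.2)/2 = 43.1°, and the critical height
H_c = (4c/γ) · sinβ cosφ / [1 − cos(β − φ)]
    = (4·16.6/18.1) · sin64.0°·cos22.2° / [1 − cos(41.8°)]
    = 3.669 · 0.8988·0.9259 / [1 − 0.7455]
    = 3.669 · 0.8322 / 0.2545
    = 11.99 m

H_c = 11.99 m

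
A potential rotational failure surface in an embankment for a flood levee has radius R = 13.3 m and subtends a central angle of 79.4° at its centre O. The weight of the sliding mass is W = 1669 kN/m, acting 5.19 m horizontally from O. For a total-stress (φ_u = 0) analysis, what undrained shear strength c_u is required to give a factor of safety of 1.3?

c_u = 45.9 kPa

FS = c_u·L_a·R / (W·d), so c_u = FS·W·d / (L_a·R).
Arc length L_a = R·θ = 13.3·(79.4°·π/180) = 13.3·1.3858 = 18.43 m
c_u = 1.3·1669·5.19 / (18.43·13.3) = 11260.7 / 245.13 = 45.94 kPa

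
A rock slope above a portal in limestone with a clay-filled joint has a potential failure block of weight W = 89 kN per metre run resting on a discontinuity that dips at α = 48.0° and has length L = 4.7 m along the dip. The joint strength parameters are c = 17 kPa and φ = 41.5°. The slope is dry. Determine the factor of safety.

Resolving the block weight along and normal to the plane and applying the Mohr–Coulomb strength on the joint:
N' = W cosα = 89·cos48.0° = 59.6 kN/m
Driving force T = W sinα = 89·sin48.0° = 66.1 kN/m
Resisting force R = c·L + N'·tanφ = 17·4.7 + 59.6·tan41.5° = 79.9 + 52.7 = 132.6 kN/m
FS = R / T = 132.6 / 66.1 = 2.005

FS = 2.00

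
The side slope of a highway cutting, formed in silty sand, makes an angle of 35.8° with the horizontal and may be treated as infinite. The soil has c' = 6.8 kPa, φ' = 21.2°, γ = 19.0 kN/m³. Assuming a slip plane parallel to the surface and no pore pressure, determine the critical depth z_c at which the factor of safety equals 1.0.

z_c = 1.63 m

Setting FS = 1.00 in FS = [c' + γz cos²β tanφ'] / [γz sinβ cosβ] and solving for z:
z = c' / [γ cosβ (FS·sinβ − cosβ·tanφ')]
  = 6.8 / [19.0·cos35.8°·(1.00·sin35.8° − cos35.8°·tan21.2°)]
  = 6.8 / [19.0·0.8111·(1.00·0.5850 − 0.8111·0.3879)]
  = 6.8 / 4.1664 = 1.632 m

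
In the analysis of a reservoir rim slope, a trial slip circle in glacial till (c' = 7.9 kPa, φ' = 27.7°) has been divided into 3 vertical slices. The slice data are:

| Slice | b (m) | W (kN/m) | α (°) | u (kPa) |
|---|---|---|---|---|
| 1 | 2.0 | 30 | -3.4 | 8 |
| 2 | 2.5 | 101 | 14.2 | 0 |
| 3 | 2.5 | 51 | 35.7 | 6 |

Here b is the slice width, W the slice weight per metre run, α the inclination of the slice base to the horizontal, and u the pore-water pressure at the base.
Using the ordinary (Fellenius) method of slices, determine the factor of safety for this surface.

Ordinary method of slices: FS = Σ[c'·Δl_i + (W_i cosα_i − u_i·Δl_i)·tanφ'] / Σ W_i sinα_i, with Δl_i = b_i / cosα_i.
Slice 1: Δl = 2.0/cos(-3.4°) = 2.004 m; N'_1 = 30·cos(-3.4°) − 8·2.004 = 13.9; c'Δl = 15.83; W sinα = -1.8
Slice 2: Δl = 2.5/cos14.2° = 2.579 m; N'_2 = 101·cos14.2° − 0·2.579 = 97.9; c'Δl = 20.37; W sinα = 24.8
Slice 3: Δl = 2.5/cos35.7° = 3.079 m; N'_3 = 51·cos35.7° − 6·3.079 = 22.9; c'Δl = 24.32; W sinα = 29.8
Σc'Δl = 60.5 kN/m; ΣN' = 134.8 kN/m; ΣW sinα = 52.8 kN/m
Resisting = 60.5 + 134.8·tan27.7° = 60.5 + 70.8 = 131.3 kN/m
FS = 131.3 / 52.8 = 2.488

FS = 2.49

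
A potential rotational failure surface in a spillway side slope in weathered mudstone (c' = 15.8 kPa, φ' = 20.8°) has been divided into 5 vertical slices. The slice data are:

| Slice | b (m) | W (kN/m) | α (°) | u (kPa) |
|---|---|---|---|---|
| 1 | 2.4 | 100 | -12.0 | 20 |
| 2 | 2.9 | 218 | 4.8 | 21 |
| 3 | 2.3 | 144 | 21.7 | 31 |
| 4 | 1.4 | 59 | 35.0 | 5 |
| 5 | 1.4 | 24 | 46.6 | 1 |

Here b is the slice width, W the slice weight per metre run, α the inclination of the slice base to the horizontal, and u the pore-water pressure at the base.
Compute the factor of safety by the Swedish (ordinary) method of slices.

FS = 2.97

Ordinary method of slices: FS = Σ[c'·Δl_i + (W_i cosα_i − u_i·Δl_i)·tanφ'] / Σ W_i sinα_i, with Δl_i = b_i / cosα_i.
Slice 1: Δl = 2.4/cos(-12.0°) = 2.454 m; N'_1 = 100·cos(-12.0°) − 20·2.454 = 48.7; c'Δl = 38.77; W sinα = -20.8
Slice 2: Δl = 2.9/cos4.8° = 2.910 m; N'_2 = 218·cos4.8° − 21·2.910 = 156.1; c'Δl = 45.98; W sinα = 18.2
Slice 3: Δl = 2.3/cos21.7° = 2.475 m; N'_3 = 144·cos21.7° − 31·2.475 = 57.1; c'Δl = 39.11; W sinα = 53.2
Slice 4: Δl = 1.4/cos35.0° = 1.709 m; N'_4 = 59·cos35.0° − 5·1.709 = 39.8; c'Δl = 27.00; W sinα = 33.8
Slice 5: Δl = 1.4/cos46.6° = 2.038 m; N'_5 = 24·cos46.6° − 1·2.038 = 14.5; c'Δl = 32.19; W sinα = 17.4
Σc'Δl = 183.1 kN/m; ΣN' = 316.2 kN/m; ΣW sinα = 102.0 kN/m
Resisting = 183.1 + 316.2·tan20.8° = 183.1 + 120.1 = 303.2 kN/m
FS = 303.2 / 102.0 = 2.973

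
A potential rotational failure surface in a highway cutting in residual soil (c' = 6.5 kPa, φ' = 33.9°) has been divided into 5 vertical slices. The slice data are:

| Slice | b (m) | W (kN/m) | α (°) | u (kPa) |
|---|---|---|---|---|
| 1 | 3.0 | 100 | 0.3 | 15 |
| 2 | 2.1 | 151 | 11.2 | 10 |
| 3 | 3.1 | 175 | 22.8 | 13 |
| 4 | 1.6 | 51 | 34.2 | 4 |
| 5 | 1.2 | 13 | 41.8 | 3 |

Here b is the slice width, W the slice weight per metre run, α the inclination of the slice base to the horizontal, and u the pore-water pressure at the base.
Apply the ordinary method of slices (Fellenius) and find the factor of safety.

FS = 2.27

Ordinary method of slices: FS = Σ[c'·Δl_i + (W_i cosα_i − u_i·Δl_i)·tanφ'] / Σ W_i sinα_i, with Δl_i = b_i / cosα_i.
Slice 1: Δl = 3.0/cos0.3° = 3.000 m; N'_1 = 100·cos0.3° − 15·3.000 = 55.0; c'Δl = 19.50; W sinα = 0.5
Slice 2: Δl = 2.1/cos11.2° = 2.141 m; N'_2 = 151·cos11.2° − 10·2.141 = 126.7; c'Δl = 13.92; W sinα = 29.3
Slice 3: Δl = 3.1/cos22.8° = 3.363 m; N'_3 = 175·cos22.8° − 13·3.363 = 117.6; c'Δl = 21.86; W sinα = 67.8
Slice 4: Δl = 1.6/cos34.2° = 1.935 m; N'_4 = 51·cos34.2° − 4·1.935 = 34.4; c'Δl = 12.57; W sinα = 28.7
Slice 5: Δl = 1.2/cos41.8° = 1.610 m; N'_5 = 13·cos41.8° − 3·1.610 = 4.9; c'Δl = 10.46; W sinα = 8.7
Σc'Δl = 78.3 kN/m; ΣN' = 338.6 kN/m; ΣW sinα = 135.0 kN/m
Resisting = 78.3 + 338.6·tan33.9° = 78.3 + 227.5 = 305.9 kN/m
FS = 305.9 / 135.0 = 2.266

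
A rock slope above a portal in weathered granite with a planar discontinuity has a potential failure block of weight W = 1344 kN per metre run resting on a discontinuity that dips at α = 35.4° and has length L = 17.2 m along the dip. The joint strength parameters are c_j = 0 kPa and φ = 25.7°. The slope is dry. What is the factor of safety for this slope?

FS = 0.68

Resolving the block weight along and normal to the plane and applying the Mohr–Coulomb strength on the joint:
N' = W cosα = 1344·cos35.4° = 1095.5 kN/m
Driving force T = W sinα = 1344·sin35.4° = 778.6 kN/m
Resisting force R = c_j·L + N'·tanφ = 0·17.2 + 1095.5·tan25.7° = 0.0 + 527.2 = 527.2 kN/m
FS = R / T = 527.2 / 778.6 = 0.677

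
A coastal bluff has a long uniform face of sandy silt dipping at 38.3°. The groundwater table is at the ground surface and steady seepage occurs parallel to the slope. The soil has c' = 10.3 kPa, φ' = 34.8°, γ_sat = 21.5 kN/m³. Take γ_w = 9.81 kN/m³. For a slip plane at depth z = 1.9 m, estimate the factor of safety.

With seepage parallel to the slope and the water table at the surface, the effective normal stress on the slip plane uses the buoyant unit weight γ' = γ_sat − γ_w while the driving shear stress uses γ_sat:
FS = [c' + γ' z cos²β tanφ'] / [γ_sat z sinβ cosβ]
γ' = 21.5 − 9.81 = 11.69 kN/m³
Numerator = 10.3 + 11.69·1.9·cos²38.3°·tan34.8° = 10.3 + 11.69·1.9·0.6159·0.6950 = 19.807 kPa
Denominator = 21.5·1.9·sin38.3°·cos38.3° = 21.5·1.9·0.6198·0.7848 = 19.869 kPa
FS = 19.807 / 19.869 = 0.997

FS = 1.00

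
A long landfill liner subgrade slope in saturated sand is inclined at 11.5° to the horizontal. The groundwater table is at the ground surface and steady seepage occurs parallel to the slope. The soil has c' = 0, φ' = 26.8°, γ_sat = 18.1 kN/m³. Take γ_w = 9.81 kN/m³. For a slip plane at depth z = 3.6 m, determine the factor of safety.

FS = 1.14

With seepage parallel to the slope and the water table at the surface, the effective normal stress on the slip plane uses the buoyant unit weight γ' = γ_sat − γ_w while the driving shear stress uses γ_sat:
FS = [c' + γ' z cos²β tanφ'] / [γ_sat z sinβ cosβ]
(For c' = 0 this reduces to FS = (γ'/γ_sat)·tanφ'/tanβ.)
γ' = 18.1 − 9.81 = 8.29 kN/m³
Numerator = 0.0 + 8.29·3.6·cos²11.5°·tan26.8° = 0.0 + 8.29·3.6·0.9603·0.5051 = 14.476 kPa
Denominator = 18.1·3.6·sin11.5°·cos11.5° = 18.1·3.6·0.1994·0.9799 = 12.730 kPa
FS = 14.476 / 12.730 = 1.137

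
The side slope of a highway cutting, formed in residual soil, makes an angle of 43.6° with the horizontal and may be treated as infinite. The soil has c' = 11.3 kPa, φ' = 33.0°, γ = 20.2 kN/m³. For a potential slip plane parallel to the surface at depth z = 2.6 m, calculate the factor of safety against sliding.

For an infinite slope with a slip plane parallel to the surface (no pore pressure): FS = [c' + γz cos²β tanφ'] / [γz sinβ cosβ].
γz = 20.2·2.6 = 52.52 kN/m²
Numerator = 11.3 + 52.52·cos²43.6°·tan33.0° = 11.3 + 52.52·0.5244·0.6494 = 29.187 kPa
Denominator = 52.52·sin43.6°·cos43.6° = 52.52·0.6896·0.7242 = 26.229 kPa
FS = 29.187 / 26.229 = 1.113

FS = 1.11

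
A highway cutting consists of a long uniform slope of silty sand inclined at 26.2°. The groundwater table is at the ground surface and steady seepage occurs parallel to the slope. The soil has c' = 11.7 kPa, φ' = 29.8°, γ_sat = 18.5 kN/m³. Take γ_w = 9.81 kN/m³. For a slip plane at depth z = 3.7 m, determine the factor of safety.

With seepage parallel to the slope and the water table at the surface, the effective normal stress on the slip plane uses the buoyant unit weight γ' = γ_sat − γ_w while the driving shear stress uses γ_sat:
FS = [c' + γ' z cos²β tanφ'] / [γ_sat z sinβ cosβ]
γ' = 18.5 − 9.81 = 8.69 kN/m³
Numerator = 11.7 + 8.69·3.7·cos²26.2°·tan29.8° = 11.7 + 8.69·3.7·0.8051·0.5727 = 26.525 kPa
Denominator = 18.5·3.7·sin26.2°·cos26.2° = 18.5·3.7·0.4415·0.8973 = 27.116 kPa
FS = 26.525 / 27.116 = 0.978

FS = 0.98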